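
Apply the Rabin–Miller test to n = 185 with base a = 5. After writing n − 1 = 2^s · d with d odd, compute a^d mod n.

n − 1 = 184 = 2^3 · 23, so s = 3 and d = 23.
5^23 mod 185 = 20.

20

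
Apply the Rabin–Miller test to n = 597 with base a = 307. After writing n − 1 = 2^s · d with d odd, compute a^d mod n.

283

n − 1 = 596 = 2^2 · 149, so s = 2 and d = 149.
Repeated squaring mod 597: 307^1 ≡ 307, 307^2 ≡ 520, 307^4 ≡ 556, 307^8 ≡ 487, 307^16 ≡ 160, 307^32 ≡ 526, 307^64 ≡ 265, 307^128 ≡ 376.
149 = 128 + 16 + 4 + 1, so 307^149 ≡ 376·160·556·307 ≡ 283 (mod 597).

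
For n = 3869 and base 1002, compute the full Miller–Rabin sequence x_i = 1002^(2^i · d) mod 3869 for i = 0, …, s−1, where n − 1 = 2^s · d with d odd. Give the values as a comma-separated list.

2860, 534

n − 1 = 3868 = 2^2 · 967, so s = 2 and d = 967.
x_0 = 1002^967 mod 3869 = 2860.
x_1 = 2860^2 mod 3869 = 534.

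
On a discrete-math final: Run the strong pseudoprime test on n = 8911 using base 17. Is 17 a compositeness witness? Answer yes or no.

n − 1 = 8910 = 2^1 · 4455, so s = 1 and d = 4455.
Repeated squaring mod 8911: 17^1 ≡ 17, 17^2 ≡ 289, 17^4 ≡ 3322, 17^8 ≡ 3866, 17^16 ≡ 2209, 17^32 ≡ 5364, 17^64 ≡ 7788, 17^128 ≡ 4678, 17^256 ≡ 7179, 17^512 ≡ 5728, 17^1024 ≡ 8593, 17^2048 ≡ 3103, 17^4096 ≡ 4729.
4455 = 4096 + 256 + 64 + 32 + 4 + 2 + 1, so 17^4455 ≡ 4729·7179·7788·5364·3322·289·17 ≡ 2547 (mod 8911).
x_0 = 17^4455 mod 8911 = 2547.
x_0 ∉ {1, 8910} and s = 1, so 17 is a Miller–Rabin witness and 8911 is composite.

yes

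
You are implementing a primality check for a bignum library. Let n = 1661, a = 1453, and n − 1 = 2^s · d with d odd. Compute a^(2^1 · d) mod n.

n − 1 = 1660 = 2^2 · 415, so s = 2 and d = 415.
x_0 = 1453^415 mod 1661 = 925.
x_1 = 925^2 mod 1661 = 210.

210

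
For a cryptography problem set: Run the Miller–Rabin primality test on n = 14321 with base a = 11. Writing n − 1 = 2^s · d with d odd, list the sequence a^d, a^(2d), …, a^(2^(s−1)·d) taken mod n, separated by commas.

3523, 9543, 1610, 14320

n − 1 = 14320 = 2^4 · 895, so s = 4 and d = 895.
x_0 = 11^895 mod 14321 = 3523.
x_1 = 3523^2 mod 14321 = 9543.
x_2 = 9543^2 mod 14321 = 1610.
x_3 = 1610^2 mod 14321 = 14320.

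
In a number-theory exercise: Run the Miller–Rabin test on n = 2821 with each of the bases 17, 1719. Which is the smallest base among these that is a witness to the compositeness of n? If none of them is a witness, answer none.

none

n − 1 = 2820 = 2^2 · 705, so s = 2 and d = 705.
Base 17: x_0 = 17^705 mod 2821 = 2820. x_0 = 2820 ≡ −1, so 17 is not a witness.
Base 1719: x_0 = 1719^705 mod 2821 = 1. x_0 = 1, so 1719 is not a witness.
No listed base is a witness for 2821.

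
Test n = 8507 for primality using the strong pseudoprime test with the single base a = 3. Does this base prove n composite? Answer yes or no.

n − 1 = 8506 = 2^1 · 4253, so s = 1 and d = 4253.
x_0 = 3^4253 mod 8507 = 8293.
x_0 ∉ {1, 8506} and s = 1, so 3 is a Miller–Rabin witness and 8507 is composite.

yes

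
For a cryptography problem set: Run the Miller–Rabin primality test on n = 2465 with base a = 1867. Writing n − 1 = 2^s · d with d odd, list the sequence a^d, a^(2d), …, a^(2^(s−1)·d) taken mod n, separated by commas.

1467, 144, 1016, 1886, 1

n − 1 = 2464 = 2^5 · 77, so s = 5 and d = 77.
x_0 = 1867^77 mod 2465 = 1467.
x_1 = 1467^2 mod 2465 = 144.
x_2 = 144^2 mod 2465 = 1016.
x_3 = 1016^2 mod 2465 = 1886.
x_4 = 1886^2 mod 2465 = 1.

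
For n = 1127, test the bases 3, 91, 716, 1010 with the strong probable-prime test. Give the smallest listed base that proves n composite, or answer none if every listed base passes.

3

n − 1 = 1126 = 2^1 · 563, so s = 1 and d = 563.
Base 3: x_0 = 3^563 mod 1127 = 124. x_0 ∉ {1, 1126} and s = 1, so 3 is a Miller–Rabin witness and 1127 is composite.
Base 91: x_0 = 91^563 mod 1127 = 735. x_0 ∉ {1, 1126} and s = 1, so 91 is a Miller–Rabin witness and 1127 is composite.
Base 716: x_0 = 716^563 mod 1127 = 998. x_0 ∉ {1, 1126} and s = 1, so 716 is a Miller–Rabin witness and 1127 is composite.
Base 1010: x_0 = 1010^563 mod 1127 = 410. x_0 ∉ {1, 1126} and s = 1, so 1010 is a Miller–Rabin witness and 1127 is composite.
The smallest witness among the given bases is 3.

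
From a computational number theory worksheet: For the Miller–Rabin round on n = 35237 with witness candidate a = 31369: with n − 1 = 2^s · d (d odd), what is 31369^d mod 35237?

n − 1 = 35236 = 2^2 · 8809, so s = 2 and d = 8809.
31369^8809 mod 35237 = 540.

540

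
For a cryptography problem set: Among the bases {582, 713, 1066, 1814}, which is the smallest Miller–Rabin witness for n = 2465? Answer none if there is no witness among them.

713

n − 1 = 2464 = 2^5 · 77, so s = 5 and d = 77.
Base 582: x_0 = 582^77 mod 2465 = 1177. x_0 is neither 1 nor 2464, so continue squaring. x_1 = 1177^2 mod 2465 = 2464. x_1 ≡ −1, so 582 is not a witness.
Base 713: x_0 = 713^77 mod 2465 = 713. x_0 is neither 1 nor 2464, so continue squaring. x_1 = 713^2 mod 2465 = 579. x_2 = 579^2 mod 2465 = 1. x_2 = 1 but x_1 ≠ ±1, a nontrivial square root of 1 — 713 is a witness and 2465 is composite.
Base 1066: x_0 = 1066^77 mod 2465 = 1391. x_0 is neither 1 nor 2464, so continue squaring. x_1 = 1391^2 mod 2465 = 2321. x_2 = 2321^2 mod 2465 = 1016. x_3 = 1016^2 mod 2465 = 1886. x_4 = 1886^2 mod 2465 = 1. x_4 = 1 but x_3 ≠ ±1, a nontrivial square root of 1 — 1066 is a witness and 2465 is composite.
Base 1814: x_0 = 1814^77 mod 2465 = 1799. x_0 is neither 1 nor 2464, so continue squaring. x_1 = 1799^2 mod 2465 = 2321. x_2 = 2321^2 mod 2465 = 1016. x_3 = 1016^2 mod 2465 = 1886. x_4 = 1886^2 mod 2465 = 1. x_4 = 1 but x_3 ≠ ±1, a nontrivial square root of 1 — 1814 is a witness and 2465 is composite.
The smallest witness among the given bases is 713.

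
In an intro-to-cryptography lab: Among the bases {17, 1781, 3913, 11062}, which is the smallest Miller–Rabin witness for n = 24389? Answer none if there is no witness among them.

17

n − 1 = 24388 = 2^2 · 6097, so s = 2 and d = 6097.
Base 17: x_0 = 17^6097 mod 24389 = 18026. x_0 is neither 1 nor 24388, so continue squaring. x_1 = 18026^2 mod 24389 = 2029. Reached i = s−1 = 1 without hitting −1: 17 is a Miller–Rabin witness and 24389 is composite.
Base 1781: x_0 = 1781^6097 mod 24389 = 18108. x_0 is neither 1 nor 24388, so continue squaring. x_1 = 18108^2 mod 24389 = 13948. Reached i = s−1 = 1 without hitting −1: 1781 is a Miller–Rabin witness and 24389 is composite.
Base 3913: x_0 = 3913^6097 mod 24389 = 22400. x_0 is neither 1 nor 24388, so continue squaring. x_1 = 22400^2 mod 24389 = 5103. Reached i = s−1 = 1 without hitting −1: 3913 is a Miller–Rabin witness and 24389 is composite.
Base 11062: x_0 = 11062^6097 mod 24389 = 12701. x_0 is neither 1 nor 24388, so continue squaring. x_1 = 12701^2 mod 24389 = 6555. Reached i = s−1 = 1 without hitting −1: 11062 is a Miller–Rabin witness and 24389 is composite.
The smallest witness among the given bases is 17.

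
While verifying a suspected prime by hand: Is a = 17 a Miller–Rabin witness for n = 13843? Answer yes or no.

yes

n − 1 = 13842 = 2^1 · 6921, so s = 1 and d = 6921.
x_0 = 17^6921 mod 13843 = 9668.
x_0 ∉ {1, 13842} and s = 1, so 17 is a Miller–Rabin witness and 13843 is composite.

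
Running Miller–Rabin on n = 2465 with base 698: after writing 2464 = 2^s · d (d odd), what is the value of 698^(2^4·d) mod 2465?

n − 1 = 2464 = 2^5 · 77, so s = 5 and d = 77.
x_0 = 698^77 mod 2465 = 1293.
x_1 = 1293^2 mod 2465 = 579.
x_2 = 579^2 mod 2465 = 1.
x_3 = 1^2 mod 2465 = 1.
x_4 = 1^2 mod 2465 = 1.

1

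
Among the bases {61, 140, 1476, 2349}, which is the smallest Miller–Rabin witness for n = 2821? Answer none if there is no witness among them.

n − 1 = 2820 = 2^2 · 705, so s = 2 and d = 705.
Base 61: x_0 = 61^705 mod 2821 = 1301. x_0 is neither 1 nor 2820, so continue squaring. x_1 = 1301^2 mod 2821 = 1. x_1 = 1 but x_0 ≠ ±1, a nontrivial square root of 1 — 61 is a witness and 2821 is composite.
Base 140: x_0 = 140^705 mod 2821 = 714. x_0 is neither 1 nor 2820, so continue squaring. x_1 = 714^2 mod 2821 = 2016. Reached i = s−1 = 1 without hitting −1: 140 is a Miller–Rabin witness and 2821 is composite.
Base 1476: x_0 = 1476^705 mod 2821 = 125. x_0 is neither 1 nor 2820, so continue squaring. x_1 = 125^2 mod 2821 = 1520. Reached i = s−1 = 1 without hitting −1: 1476 is a Miller–Rabin witness and 2821 is composite.
Base 2349: x_0 = 2349^705 mod 2821 = 92. x_0 is neither 1 nor 2820, so continue squaring. x_1 = 92^2 mod 2821 = 1. x_1 = 1 but x_0 ≠ ±1, a nontrivial square root of 1 — 2349 is a witness and 2821 is composite.
The smallest witness among the given bases is 61.

61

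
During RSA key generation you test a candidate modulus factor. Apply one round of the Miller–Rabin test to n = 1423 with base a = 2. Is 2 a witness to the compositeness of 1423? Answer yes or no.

n − 1 = 1422 = 2^1 · 711, so s = 1 and d = 711.
Repeated squaring mod 1423: 2^1 ≡ 2, 2^2 ≡ 4, 2^4 ≡ 16, 2^8 ≡ 256, 2^16 ≡ 78, 2^32 ≡ 392, 2^64 ≡ 1403, 2^128 ≡ 400, 2^256 ≡ 624, 2^512 ≡ 897.
711 = 512 + 128 + 64 + 4 + 2 + 1, so 2^711 ≡ 897·400·1403·16·4·2 ≡ 1 (mod 1423).
x_0 = 2^711 mod 1423 = 1.
x_0 = 1, so 2 is not a witness.

no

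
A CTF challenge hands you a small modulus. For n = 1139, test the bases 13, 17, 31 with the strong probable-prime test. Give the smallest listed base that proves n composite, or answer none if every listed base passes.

13

n − 1 = 1138 = 2^1 · 569, so s = 1 and d = 569.
Base 13: x_0 = 13^569 mod 1139 = 778. x_0 ∉ {1, 1138} and s = 1, so 13 is a Miller–Rabin witness and 1139 is composite.
Base 17: x_0 = 17^569 mod 1139 = 918. x_0 ∉ {1, 1138} and s = 1, so 17 is a Miller–Rabin witness and 1139 is composite.
Base 31: x_0 = 31^569 mod 1139 = 1023. x_0 ∉ {1, 1138} and s = 1, so 31 is a Miller–Rabin witness and 1139 is composite.
The smallest witness among the given bases is 13.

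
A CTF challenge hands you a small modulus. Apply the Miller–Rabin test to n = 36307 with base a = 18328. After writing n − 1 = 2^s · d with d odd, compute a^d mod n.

1

n − 1 = 36306 = 2^1 · 18153, so s = 1 and d = 18153.
Repeated squaring mod 36307: 18328^1 ≡ 18328, 18328^2 ≡ 3220, 18328^4 ≡ 20905, 18328^8 ≡ 27973, 18328^16 ≡ 265, 18328^32 ≡ 33918, 18328^64 ≡ 7122, 18328^128 ≡ 2005, 18328^256 ≡ 26255, 18328^512 ≡ 323, 18328^1024 ≡ 31715, 18328^2048 ≡ 28404, 18328^4096 ≡ 9369, 18328^8192 ≡ 24142, 18328^16384 ≡ 36200.
18153 = 16384 + 1024 + 512 + 128 + 64 + 32 + 8 + 1, so 18328^18153 ≡ 36200·31715·323·2005·7122·33918·27973·18328 ≡ 1 (mod 36307).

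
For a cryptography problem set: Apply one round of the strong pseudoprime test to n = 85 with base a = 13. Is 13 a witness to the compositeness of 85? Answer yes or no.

n − 1 = 84 = 2^2 · 21, so s = 2 and d = 21.
x_0 = 13^21 mod 85 = 13.
x_0 is neither 1 nor 84, so continue squaring.
x_1 = 13^2 mod 85 = 84.
x_1 ≡ −1, so 13 is not a witness.

no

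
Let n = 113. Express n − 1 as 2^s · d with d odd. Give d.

Halving: 112 → 56 → 28 → 14 → 7; 7 is odd.
So 112 = 2^4 · 7.

7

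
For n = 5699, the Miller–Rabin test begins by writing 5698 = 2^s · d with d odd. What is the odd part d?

2849

Halving: 5698 → 2849; 2849 is odd.
So 5698 = 2^1 · 2849.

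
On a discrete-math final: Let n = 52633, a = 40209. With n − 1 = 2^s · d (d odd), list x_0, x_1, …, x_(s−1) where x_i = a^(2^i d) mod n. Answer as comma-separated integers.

n − 1 = 52632 = 2^3 · 6579, so s = 3 and d = 6579.
x_0 = 40209^6579 mod 52633 = 42435.
x_1 = 42435^2 mod 52633 = 49029.
x_2 = 49029^2 mod 52633 = 41098.

42435, 49029, 41098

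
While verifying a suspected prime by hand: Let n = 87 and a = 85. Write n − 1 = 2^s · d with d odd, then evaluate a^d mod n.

31

n − 1 = 86 = 2^1 · 43, so s = 1 and d = 43.
85^43 mod 87 = 31.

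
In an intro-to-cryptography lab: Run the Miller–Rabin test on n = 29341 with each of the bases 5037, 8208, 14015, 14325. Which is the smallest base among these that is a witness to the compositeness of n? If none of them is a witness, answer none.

8208

n − 1 = 29340 = 2^2 · 7335, so s = 2 and d = 7335.
Base 5037: x_0 = 5037^7335 mod 29341 = 7431. x_0 is neither 1 nor 29340, so continue squaring. x_1 = 7431^2 mod 29341 = 29340. x_1 ≡ −1, so 5037 is not a witness.
Base 8208: x_0 = 8208^7335 mod 29341 = 18728. x_0 is neither 1 nor 29340, so continue squaring. x_1 = 18728^2 mod 29341 = 25011. Reached i = s−1 = 1 without hitting −1: 8208 is a Miller–Rabin witness and 29341 is composite.
Base 14015: x_0 = 14015^7335 mod 29341 = 2744. x_0 is neither 1 nor 29340, so continue squaring. x_1 = 2744^2 mod 29341 = 18240. Reached i = s−1 = 1 without hitting −1: 14015 is a Miller–Rabin witness and 29341 is composite.
Base 14325: x_0 = 14325^7335 mod 29341 = 4952. x_0 is neither 1 nor 29340, so continue squaring. x_1 = 4952^2 mod 29341 = 22569. Reached i = s−1 = 1 without hitting −1: 14325 is a Miller–Rabin witness and 29341 is composite.
The smallest witness among the given bases is 8208.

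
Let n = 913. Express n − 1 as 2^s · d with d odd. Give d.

Halving: 912 → 456 → 228 → 114 → 57; 57 is odd.
So 912 = 2^4 · 57.

57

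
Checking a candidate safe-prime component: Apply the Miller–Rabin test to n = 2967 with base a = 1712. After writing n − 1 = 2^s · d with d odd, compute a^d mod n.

n − 1 = 2966 = 2^1 · 1483, so s = 1 and d = 1483.
By repeated squaring, 1712^1483 ≡ 1607 (mod 2967).

1607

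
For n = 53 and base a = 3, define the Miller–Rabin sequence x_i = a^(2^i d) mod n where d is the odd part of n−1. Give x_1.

52

n − 1 = 52 = 2^2 · 13, so s = 2 and d = 13.
x_0 = 3^13 mod 53 = 30.
x_1 = 30^2 mod 53 = 52.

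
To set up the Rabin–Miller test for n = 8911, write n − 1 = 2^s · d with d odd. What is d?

4455

Halving: 8910 → 4455; 4455 is odd.
So 8910 = 2^1 · 4455.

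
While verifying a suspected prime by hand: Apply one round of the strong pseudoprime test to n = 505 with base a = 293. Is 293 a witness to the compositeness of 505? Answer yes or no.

n − 1 = 504 = 2^3 · 63, so s = 3 and d = 63.
By repeated squaring, 293^63 ≡ 212 (mod 505).
x_0 = 293^63 mod 505 = 212.
x_0 is neither 1 nor 504, so continue squaring.
x_1 = 212^2 mod 505 = 504.
x_1 ≡ −1, so 293 is not a witness.

no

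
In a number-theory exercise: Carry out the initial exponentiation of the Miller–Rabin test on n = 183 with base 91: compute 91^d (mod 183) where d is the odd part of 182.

n − 1 = 182 = 2^1 · 91, so s = 1 and d = 91.
Repeated squaring mod 183: 91^1 ≡ 91, 91^2 ≡ 46, 91^4 ≡ 103, 91^8 ≡ 178, 91^16 ≡ 25, 91^32 ≡ 76, 91^64 ≡ 103.
91 = 64 + 16 + 8 + 2 + 1, so 91^91 ≡ 103·25·178·46·91 ≡ 31 (mod 183).

31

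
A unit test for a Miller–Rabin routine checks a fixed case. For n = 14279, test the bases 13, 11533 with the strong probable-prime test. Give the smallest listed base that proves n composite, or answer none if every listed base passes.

n − 1 = 14278 = 2^1 · 7139, so s = 1 and d = 7139.
Base 13: x_0 = 13^7139 mod 14279 = 11053. x_0 ∉ {1, 14278} and s = 1, so 13 is a Miller–Rabin witness and 14279 is composite.
Base 11533: x_0 = 11533^7139 mod 14279 = 3808. x_0 ∉ {1, 14278} and s = 1, so 11533 is a Miller–Rabin witness and 14279 is composite.
The smallest witness among the given bases is 13.

13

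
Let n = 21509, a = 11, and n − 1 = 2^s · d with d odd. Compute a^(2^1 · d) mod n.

n − 1 = 21508 = 2^2 · 5377, so s = 2 and d = 5377.
x_0 = 11^5377 mod 21509 = 5419.
x_1 = 5419^2 mod 21509 = 5776.

5776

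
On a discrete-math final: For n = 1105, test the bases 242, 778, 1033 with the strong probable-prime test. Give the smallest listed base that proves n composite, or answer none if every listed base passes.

none

n − 1 = 1104 = 2^4 · 69, so s = 4 and d = 69.
Base 242: x_0 = 242^69 mod 1105 = 242. x_0 is neither 1 nor 1104, so continue squaring. x_1 = 242^2 mod 1105 = 1104. x_1 ≡ −1, so 242 is not a witness.
Base 778: x_0 = 778^69 mod 1105 = 268. x_0 is neither 1 nor 1104, so continue squaring. x_1 = 268^2 mod 1105 = 1104. x_1 ≡ −1, so 778 is not a witness.
Base 1033: x_0 = 1033^69 mod 1105 = 863. x_0 is neither 1 nor 1104, so continue squaring. x_1 = 863^2 mod 1105 = 1104. x_1 ≡ −1, so 1033 is not a witness.
No listed base is a witness for 1105.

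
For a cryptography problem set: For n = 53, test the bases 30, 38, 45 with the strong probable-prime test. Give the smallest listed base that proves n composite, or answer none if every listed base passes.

none

n − 1 = 52 = 2^2 · 13, so s = 2 and d = 13.
Base 30: x_0 = 30^13 mod 53 = 30. x_0 is neither 1 nor 52, so continue squaring. x_1 = 30^2 mod 53 = 52. x_1 ≡ −1, so 30 is not a witness.
Base 38: x_0 = 38^13 mod 53 = 52. x_0 = 52 ≡ −1, so 38 is not a witness.
Base 45: x_0 = 45^13 mod 53 = 30. x_0 is neither 1 nor 52, so continue squaring. x_1 = 30^2 mod 53 = 52. x_1 ≡ −1, so 45 is not a witness.
No listed base is a witness for 53.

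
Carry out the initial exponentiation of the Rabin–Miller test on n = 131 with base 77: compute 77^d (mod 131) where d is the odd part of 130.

1

n − 1 = 130 = 2^1 · 65, so s = 1 and d = 65.
77^65 mod 131 = 1.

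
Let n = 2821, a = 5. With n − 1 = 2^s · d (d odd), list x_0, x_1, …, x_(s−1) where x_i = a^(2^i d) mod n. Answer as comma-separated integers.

n − 1 = 2820 = 2^2 · 705, so s = 2 and d = 705.
x_0 = 5^705 mod 2821 = 993.
x_1 = 993^2 mod 2821 = 1520.

993, 1520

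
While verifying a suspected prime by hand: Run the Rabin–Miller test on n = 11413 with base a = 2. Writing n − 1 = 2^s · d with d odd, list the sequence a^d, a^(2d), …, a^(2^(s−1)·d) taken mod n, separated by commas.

n − 1 = 11412 = 2^2 · 2853, so s = 2 and d = 2853.
x_0 = 2^2853 mod 11413 = 5749.
x_1 = 5749^2 mod 11413 = 10366.

5749, 10366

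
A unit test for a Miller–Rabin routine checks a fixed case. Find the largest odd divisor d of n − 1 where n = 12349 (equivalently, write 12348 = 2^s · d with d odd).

Halving: 12348 → 6174 → 3087; 3087 is odd.
So 12348 = 2^2 · 3087.

3087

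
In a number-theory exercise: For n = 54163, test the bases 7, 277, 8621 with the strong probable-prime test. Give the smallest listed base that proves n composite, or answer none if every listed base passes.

n − 1 = 54162 = 2^1 · 27081, so s = 1 and d = 27081.
Base 7: x_0 = 7^27081 mod 54163 = 54162. x_0 = 54162 ≡ −1, so 7 is not a witness.
Base 277: x_0 = 277^27081 mod 54163 = 54162. x_0 = 54162 ≡ −1, so 277 is not a witness.
Base 8621: x_0 = 8621^27081 mod 54163 = 54162. x_0 = 54162 ≡ −1, so 8621 is not a witness.
No listed base is a witness for 54163.

none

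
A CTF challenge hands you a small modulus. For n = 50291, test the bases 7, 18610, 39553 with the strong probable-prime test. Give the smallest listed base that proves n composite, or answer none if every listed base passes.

none

n − 1 = 50290 = 2^1 · 25145, so s = 1 and d = 25145.
Base 7: x_0 = 7^25145 mod 50291 = 1. x_0 = 1, so 7 is not a witness.
Base 18610: x_0 = 18610^25145 mod 50291 = 1. x_0 = 1, so 18610 is not a witness.
Base 39553: x_0 = 39553^25145 mod 50291 = 50290. x_0 = 50290 ≡ −1, so 39553 is not a witness.
No listed base is a witness for 50291.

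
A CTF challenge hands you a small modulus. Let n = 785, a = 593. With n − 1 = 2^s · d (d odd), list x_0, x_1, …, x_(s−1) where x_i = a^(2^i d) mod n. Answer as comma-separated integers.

358, 209, 506, 126

n − 1 = 784 = 2^4 · 49, so s = 4 and d = 49.
x_0 = 593^49 mod 785 = 358.
x_1 = 358^2 mod 785 = 209.
x_2 = 209^2 mod 785 = 506.
x_3 = 506^2 mod 785 = 126.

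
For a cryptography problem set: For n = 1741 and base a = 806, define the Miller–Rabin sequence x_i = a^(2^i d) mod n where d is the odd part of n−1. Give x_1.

n − 1 = 1740 = 2^2 · 435, so s = 2 and d = 435.
x_0 = 806^435 mod 1741 = 1682.
x_1 = 1682^2 mod 1741 = 1740.

1740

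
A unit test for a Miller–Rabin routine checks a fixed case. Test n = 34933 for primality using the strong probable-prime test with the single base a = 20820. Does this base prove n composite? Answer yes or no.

yes

n − 1 = 34932 = 2^2 · 8733, so s = 2 and d = 8733.
x_0 = 20820^8733 mod 34933 = 3021.
x_0 is neither 1 nor 34932, so continue squaring.
x_1 = 3021^2 mod 34933 = 8928.
Reached i = s−1 = 1 without hitting −1: 20820 is a Miller–Rabin witness and 34933 is composite.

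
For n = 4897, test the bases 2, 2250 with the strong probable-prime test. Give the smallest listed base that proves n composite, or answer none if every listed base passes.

n − 1 = 4896 = 2^5 · 153, so s = 5 and d = 153.
Base 2: x_0 = 2^153 mod 4897 = 4110. x_0 is neither 1 nor 4896, so continue squaring. x_1 = 4110^2 mod 4897 = 2347. x_2 = 2347^2 mod 4897 = 4181. x_3 = 4181^2 mod 4897 = 3368. x_4 = 3368^2 mod 4897 = 1972. Reached i = s−1 = 4 without hitting −1: 2 is a Miller–Rabin witness and 4897 is composite.
Base 2250: x_0 = 2250^153 mod 4897 = 3918. x_0 is neither 1 nor 4896, so continue squaring. x_1 = 3918^2 mod 4897 = 3526. x_2 = 3526^2 mod 4897 = 4090. x_3 = 4090^2 mod 4897 = 4845. x_4 = 4845^2 mod 4897 = 2704. Reached i = s−1 = 4 without hitting −1: 2250 is a Miller–Rabin witness and 4897 is composite.
The smallest witness among the given bases is 2.

2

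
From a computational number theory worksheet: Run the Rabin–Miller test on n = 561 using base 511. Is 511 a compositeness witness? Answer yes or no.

n − 1 = 560 = 2^4 · 35, so s = 4 and d = 35.
x_0 = 511^35 mod 561 = 1.
x_0 = 1, so 511 is not a witness.

no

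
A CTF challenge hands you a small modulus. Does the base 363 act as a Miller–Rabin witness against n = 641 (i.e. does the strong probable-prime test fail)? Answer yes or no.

no

n − 1 = 640 = 2^7 · 5, so s = 7 and d = 5.
x_0 = 363^5 mod 641 = 536.
x_0 is neither 1 nor 640, so continue squaring.
x_1 = 536^2 mod 641 = 128.
x_2 = 128^2 mod 641 = 359.
x_3 = 359^2 mod 641 = 40.
x_4 = 40^2 mod 641 = 318.
x_5 = 318^2 mod 641 = 487.
x_6 = 487^2 mod 641 = 640.
x_6 ≡ −1, so 363 is not a witness.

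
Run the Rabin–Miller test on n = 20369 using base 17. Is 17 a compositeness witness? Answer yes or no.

n − 1 = 20368 = 2^4 · 1273, so s = 4 and d = 1273.
x_0 = 17^1273 mod 20369 = 9461.
x_0 is neither 1 nor 20368, so continue squaring.
x_1 = 9461^2 mod 20369 = 9135.
x_2 = 9135^2 mod 20369 = 16801.
x_3 = 16801^2 mod 20369 = 20368.
x_3 ≡ −1, so 17 is not a witness.

no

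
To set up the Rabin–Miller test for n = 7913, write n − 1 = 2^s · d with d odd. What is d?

Halving: 7912 → 3956 → 1978 → 989; 989 is odd.
So 7912 = 2^3 · 989.

989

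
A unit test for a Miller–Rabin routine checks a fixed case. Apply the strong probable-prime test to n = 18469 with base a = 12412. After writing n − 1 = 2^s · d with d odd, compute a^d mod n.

9564

n − 1 = 18468 = 2^2 · 4617, so s = 2 and d = 4617.
By repeated squaring, 12412^4617 ≡ 9564 (mod 18469).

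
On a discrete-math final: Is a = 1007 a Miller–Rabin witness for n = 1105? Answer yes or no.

no

n − 1 = 1104 = 2^4 · 69, so s = 4 and d = 69.
Repeated squaring mod 1105: 1007^1 ≡ 1007, 1007^2 ≡ 764, 1007^4 ≡ 256, 1007^8 ≡ 341, 1007^16 ≡ 256, 1007^32 ≡ 341, 1007^64 ≡ 256.
69 = 64 + 4 + 1, so 1007^69 ≡ 256·256·1007 ≡ 837 (mod 1105).
x_0 = 1007^69 mod 1105 = 837.
x_0 is neither 1 nor 1104, so continue squaring.
x_1 = 837^2 mod 1105 = 1104.
x_1 ≡ −1, so 1007 is not a witness.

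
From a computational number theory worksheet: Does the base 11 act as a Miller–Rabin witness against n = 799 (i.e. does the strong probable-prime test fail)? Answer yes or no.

yes

n − 1 = 798 = 2^1 · 399, so s = 1 and d = 399.
Repeated squaring mod 799: 11^1 ≡ 11, 11^2 ≡ 121, 11^4 ≡ 259, 11^8 ≡ 764, 11^16 ≡ 426, 11^32 ≡ 103, 11^64 ≡ 222, 11^128 ≡ 545, 11^256 ≡ 596.
399 = 256 + 128 + 8 + 4 + 2 + 1, so 11^399 ≡ 596·545·764·259·121·11 ≡ 82 (mod 799).
x_0 = 11^399 mod 799 = 82.
x_0 ∉ {1, 798} and s = 1, so 11 is a Miller–Rabin witness and 799 is composite.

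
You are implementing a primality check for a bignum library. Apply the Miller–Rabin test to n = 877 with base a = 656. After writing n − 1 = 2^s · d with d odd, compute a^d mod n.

n − 1 = 876 = 2^2 · 219, so s = 2 and d = 219.
656^219 mod 877 = 1.

1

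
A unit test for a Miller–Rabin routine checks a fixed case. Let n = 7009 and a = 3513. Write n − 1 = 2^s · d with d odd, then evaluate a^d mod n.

452

n − 1 = 7008 = 2^5 · 219, so s = 5 and d = 219.
Repeated squaring mod 7009: 3513^1 ≡ 3513, 3513^2 ≡ 5329, 3513^4 ≡ 4782, 3513^8 ≡ 4166, 3513^16 ≡ 1272, 3513^32 ≡ 5914, 3513^64 ≡ 486, 3513^128 ≡ 4899.
219 = 128 + 64 + 16 + 8 + 2 + 1, so 3513^219 ≡ 4899·486·1272·4166·5329·3513 ≡ 452 (mod 7009).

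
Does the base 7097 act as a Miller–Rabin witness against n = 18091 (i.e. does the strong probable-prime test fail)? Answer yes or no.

n − 1 = 18090 = 2^1 · 9045, so s = 1 and d = 9045.
By repeated squaring, 7097^9045 ≡ 7326 (mod 18091).
x_0 = 7097^9045 mod 18091 = 7326.
x_0 ∉ {1, 18090} and s = 1, so 7097 is a Miller–Rabin witness and 18091 is composite.

yes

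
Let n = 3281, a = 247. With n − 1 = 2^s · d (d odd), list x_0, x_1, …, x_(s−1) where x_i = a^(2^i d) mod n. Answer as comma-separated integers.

n − 1 = 3280 = 2^4 · 205, so s = 4 and d = 205.
x_0 = 247^205 mod 3281 = 2609.
x_1 = 2609^2 mod 3281 = 2087.
x_2 = 2087^2 mod 3281 = 1682.
x_3 = 1682^2 mod 3281 = 902.

2609, 2087, 1682, 902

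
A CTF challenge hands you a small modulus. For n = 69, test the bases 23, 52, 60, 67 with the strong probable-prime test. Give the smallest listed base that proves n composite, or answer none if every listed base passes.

23

n − 1 = 68 = 2^2 · 17, so s = 2 and d = 17.
Base 23: x_0 = 23^17 mod 69 = 23. x_0 is neither 1 nor 68, so continue squaring. x_1 = 23^2 mod 69 = 46. Reached i = s−1 = 1 without hitting −1: 23 is a Miller–Rabin witness and 69 is composite.
Base 52: x_0 = 52^17 mod 69 = 58. x_0 is neither 1 nor 68, so continue squaring. x_1 = 58^2 mod 69 = 52. Reached i = s−1 = 1 without hitting −1: 52 is a Miller–Rabin witness and 69 is composite.
Base 60: x_0 = 60^17 mod 69 = 66. x_0 is neither 1 nor 68, so continue squaring. x_1 = 66^2 mod 69 = 9. Reached i = s−1 = 1 without hitting −1: 60 is a Miller–Rabin witness and 69 is composite.
Base 67: x_0 = 67^17 mod 69 = 28. x_0 is neither 1 nor 68, so continue squaring. x_1 = 28^2 mod 69 = 25. Reached i = s−1 = 1 without hitting −1: 67 is a Miller–Rabin witness and 69 is composite.
The smallest witness among the given bases is 23.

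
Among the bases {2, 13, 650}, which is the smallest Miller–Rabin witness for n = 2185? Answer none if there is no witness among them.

2

n − 1 = 2184 = 2^3 · 273, so s = 3 and d = 273.
Base 2: x_0 = 2^273 mod 2185 = 1547. x_0 is neither 1 nor 2184, so continue squaring. x_1 = 1547^2 mod 2185 = 634. x_2 = 634^2 mod 2185 = 2101. Reached i = s−1 = 2 without hitting −1: 2 is a Miller–Rabin witness and 2185 is composite.
Base 13: x_0 = 13^273 mod 2185 = 1038. x_0 is neither 1 nor 2184, so continue squaring. x_1 = 1038^2 mod 2185 = 239. x_2 = 239^2 mod 2185 = 311. Reached i = s−1 = 2 without hitting −1: 13 is a Miller–Rabin witness and 2185 is composite.
Base 650: x_0 = 650^273 mod 2185 = 2040. x_0 is neither 1 nor 2184, so continue squaring. x_1 = 2040^2 mod 2185 = 1360. x_2 = 1360^2 mod 2185 = 1090. Reached i = s−1 = 2 without hitting −1: 650 is a Miller–Rabin witness and 2185 is composite.
The smallest witness among the given bases is 2.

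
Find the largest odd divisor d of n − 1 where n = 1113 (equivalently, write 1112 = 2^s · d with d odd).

Halving: 1112 → 556 → 278 → 139; 139 is odd.
So 1112 = 2^3 · 139.

139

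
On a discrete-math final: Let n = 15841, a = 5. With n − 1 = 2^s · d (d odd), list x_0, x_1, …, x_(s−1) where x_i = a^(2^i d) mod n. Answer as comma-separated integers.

3380, 3039, 218, 1, 1

n − 1 = 15840 = 2^5 · 495, so s = 5 and d = 495.
x_0 = 5^495 mod 15841 = 3380.
x_1 = 3380^2 mod 15841 = 3039.
x_2 = 3039^2 mod 15841 = 218.
x_3 = 218^2 mod 15841 = 1.
x_4 = 1^2 mod 15841 = 1.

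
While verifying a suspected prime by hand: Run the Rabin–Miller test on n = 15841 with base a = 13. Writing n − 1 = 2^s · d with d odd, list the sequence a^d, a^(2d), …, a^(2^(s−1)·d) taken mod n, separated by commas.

n − 1 = 15840 = 2^5 · 495, so s = 5 and d = 495.
x_0 = 13^495 mod 15841 = 8896.
x_1 = 8896^2 mod 15841 = 13021.
x_2 = 13021^2 mod 15841 = 218.
x_3 = 218^2 mod 15841 = 1.
x_4 = 1^2 mod 15841 = 1.

8896, 13021, 218, 1, 1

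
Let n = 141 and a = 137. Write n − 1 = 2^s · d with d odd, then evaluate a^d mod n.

n − 1 = 140 = 2^2 · 35, so s = 2 and d = 35.
By repeated squaring, 137^35 ≡ 92 (mod 141).

92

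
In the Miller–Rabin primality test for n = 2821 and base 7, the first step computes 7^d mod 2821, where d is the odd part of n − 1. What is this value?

n − 1 = 2820 = 2^2 · 705, so s = 2 and d = 705.
Repeated squaring mod 2821: 7^1 ≡ 7, 7^2 ≡ 49, 7^4 ≡ 2401, 7^8 ≡ 1498, 7^16 ≡ 1309, 7^32 ≡ 1134, 7^64 ≡ 2401, 7^128 ≡ 1498, 7^256 ≡ 1309, 7^512 ≡ 1134.
705 = 512 + 128 + 64 + 1, so 7^705 ≡ 1134·1498·2401·7 ≡ 931 (mod 2821).

931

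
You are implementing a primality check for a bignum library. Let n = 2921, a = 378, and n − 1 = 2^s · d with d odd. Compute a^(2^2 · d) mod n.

1796

n − 1 = 2920 = 2^3 · 365, so s = 3 and d = 365.
x_0 = 378^365 mod 2921 = 2384.
x_1 = 2384^2 mod 2921 = 2111.
x_2 = 2111^2 mod 2921 = 1796.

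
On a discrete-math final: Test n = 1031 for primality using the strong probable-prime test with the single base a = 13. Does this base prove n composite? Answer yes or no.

n − 1 = 1030 = 2^1 · 515, so s = 1 and d = 515.
Repeated squaring mod 1031: 13^1 ≡ 13, 13^2 ≡ 169, 13^4 ≡ 724, 13^8 ≡ 428, 13^16 ≡ 697, 13^32 ≡ 208, 13^64 ≡ 993, 13^128 ≡ 413, 13^256 ≡ 454, 13^512 ≡ 947.
515 = 512 + 2 + 1, so 13^515 ≡ 947·169·13 ≡ 1 (mod 1031).
x_0 = 13^515 mod 1031 = 1.
x_0 = 1, so 13 is not a witness.

no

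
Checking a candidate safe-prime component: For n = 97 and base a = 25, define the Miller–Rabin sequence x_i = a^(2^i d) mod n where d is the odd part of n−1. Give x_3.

96

n − 1 = 96 = 2^5 · 3, so s = 5 and d = 3.
x_0 = 25^3 mod 97 = 8.
x_1 = 8^2 mod 97 = 64.
x_2 = 64^2 mod 97 = 22.
x_3 = 22^2 mod 97 = 96.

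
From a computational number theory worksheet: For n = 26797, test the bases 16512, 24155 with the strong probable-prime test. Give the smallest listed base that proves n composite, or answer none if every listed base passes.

none

n − 1 = 26796 = 2^2 · 6699, so s = 2 and d = 6699.
Base 16512: x_0 = 16512^6699 mod 26797 = 1. x_0 = 1, so 16512 is not a witness.
Base 24155: x_0 = 24155^6699 mod 26797 = 1. x_0 = 1, so 24155 is not a witness.
No listed base is a witness for 26797.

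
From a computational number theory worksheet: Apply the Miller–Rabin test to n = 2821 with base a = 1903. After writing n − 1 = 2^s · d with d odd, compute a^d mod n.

n − 1 = 2820 = 2^2 · 705, so s = 2 and d = 705.
Repeated squaring mod 2821: 1903^1 ≡ 1903, 1903^2 ≡ 2066, 1903^4 ≡ 183, 1903^8 ≡ 2458, 1903^16 ≡ 2003, 1903^32 ≡ 547, 1903^64 ≡ 183, 1903^128 ≡ 2458, 1903^256 ≡ 2003, 1903^512 ≡ 547.
705 = 512 + 128 + 64 + 1, so 1903^705 ≡ 547·2458·183·1903 ≡ 1084 (mod 2821).

1084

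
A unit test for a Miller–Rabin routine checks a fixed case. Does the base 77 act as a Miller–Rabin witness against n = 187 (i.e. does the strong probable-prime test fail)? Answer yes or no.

yes

n − 1 = 186 = 2^1 · 93, so s = 1 and d = 93.
Repeated squaring mod 187: 77^1 ≡ 77, 77^2 ≡ 132, 77^4 ≡ 33, 77^8 ≡ 154, 77^16 ≡ 154, 77^32 ≡ 154, 77^64 ≡ 154.
93 = 64 + 16 + 8 + 4 + 1, so 77^93 ≡ 154·154·154·33·77 ≡ 110 (mod 187).
x_0 = 77^93 mod 187 = 110.
x_0 ∉ {1, 186} and s = 1, so 77 is a Miller–Rabin witness and 187 is composite.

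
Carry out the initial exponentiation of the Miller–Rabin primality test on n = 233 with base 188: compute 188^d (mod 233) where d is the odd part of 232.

136

n − 1 = 232 = 2^3 · 29, so s = 3 and d = 29.
188^29 mod 233 = 136.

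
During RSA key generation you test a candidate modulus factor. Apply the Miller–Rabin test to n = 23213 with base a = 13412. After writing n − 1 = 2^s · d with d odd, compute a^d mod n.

n − 1 = 23212 = 2^2 · 5803, so s = 2 and d = 5803.
13412^5803 mod 23213 = 15135.

15135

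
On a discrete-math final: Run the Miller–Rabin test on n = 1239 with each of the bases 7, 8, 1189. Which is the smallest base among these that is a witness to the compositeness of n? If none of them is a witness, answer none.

7

n − 1 = 1238 = 2^1 · 619, so s = 1 and d = 619.
Base 7: x_0 = 7^619 mod 1239 = 595. x_0 ∉ {1, 1238} and s = 1, so 7 is a Miller–Rabin witness and 1239 is composite.
Base 8: x_0 = 8^619 mod 1239 = 533. x_0 ∉ {1, 1238} and s = 1, so 8 is a Miller–Rabin witness and 1239 is composite.
Base 1189: x_0 = 1189^619 mod 1239 = 454. x_0 ∉ {1, 1238} and s = 1, so 1189 is a Miller–Rabin witness and 1239 is composite.
The smallest witness among the given bases is 7.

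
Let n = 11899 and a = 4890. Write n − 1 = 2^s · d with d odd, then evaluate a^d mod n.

n − 1 = 11898 = 2^1 · 5949, so s = 1 and d = 5949.
4890^5949 mod 11899 = 4890.

4890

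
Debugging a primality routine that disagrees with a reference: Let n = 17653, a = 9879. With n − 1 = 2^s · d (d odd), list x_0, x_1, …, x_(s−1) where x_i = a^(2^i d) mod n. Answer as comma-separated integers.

15115, 15752

n − 1 = 17652 = 2^2 · 4413, so s = 2 and d = 4413.
x_0 = 9879^4413 mod 17653 = 15115.
x_1 = 15115^2 mod 17653 = 15752.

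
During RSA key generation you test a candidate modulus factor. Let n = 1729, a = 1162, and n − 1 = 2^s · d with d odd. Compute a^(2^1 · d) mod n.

n − 1 = 1728 = 2^6 · 27, so s = 6 and d = 27.
x_0 = 1162^27 mod 1729 = 1386.
x_1 = 1386^2 mod 1729 = 77.

77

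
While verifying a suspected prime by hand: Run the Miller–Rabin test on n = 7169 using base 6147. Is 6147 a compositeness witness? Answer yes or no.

n − 1 = 7168 = 2^10 · 7, so s = 10 and d = 7.
x_0 = 6147^7 mod 7169 = 6445.
x_0 is neither 1 nor 7168, so continue squaring.
x_1 = 6445^2 mod 7169 = 839.
x_2 = 839^2 mod 7169 = 1359.
x_3 = 1359^2 mod 7169 = 4448.
x_4 = 4448^2 mod 7169 = 5433.
x_5 = 5433^2 mod 7169 = 2716.
x_6 = 2716^2 mod 7169 = 6924.
x_7 = 6924^2 mod 7169 = 2673.
x_8 = 2673^2 mod 7169 = 4605.
x_9 = 4605^2 mod 7169 = 123.
Reached i = s−1 = 9 without hitting −1: 6147 is a Miller–Rabin witness and 7169 is composite.

yes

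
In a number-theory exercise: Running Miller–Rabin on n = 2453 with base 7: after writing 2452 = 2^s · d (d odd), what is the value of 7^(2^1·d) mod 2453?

n − 1 = 2452 = 2^2 · 613, so s = 2 and d = 613.
x_0 = 7^613 mod 2453 = 1179.
x_1 = 1179^2 mod 2453 = 1643.

1643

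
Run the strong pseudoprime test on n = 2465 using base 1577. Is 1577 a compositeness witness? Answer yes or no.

n − 1 = 2464 = 2^5 · 77, so s = 5 and d = 77.
x_0 = 1577^77 mod 2465 = 1322.
x_0 is neither 1 nor 2464, so continue squaring.
x_1 = 1322^2 mod 2465 = 2464.
x_1 ≡ −1, so 1577 is not a witness.

no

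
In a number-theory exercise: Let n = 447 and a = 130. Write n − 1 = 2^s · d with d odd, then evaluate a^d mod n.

n − 1 = 446 = 2^1 · 223, so s = 1 and d = 223.
130^223 mod 447 = 130.

130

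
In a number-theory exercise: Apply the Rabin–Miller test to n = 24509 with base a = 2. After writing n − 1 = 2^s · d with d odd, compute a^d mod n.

1107

n − 1 = 24508 = 2^2 · 6127, so s = 2 and d = 6127.
2^6127 mod 24509 = 1107.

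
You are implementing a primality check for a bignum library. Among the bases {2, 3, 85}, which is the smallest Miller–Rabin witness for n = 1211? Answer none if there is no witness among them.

n − 1 = 1210 = 2^1 · 605, so s = 1 and d = 605.
Base 2: x_0 = 2^605 mod 1211 = 165. x_0 ∉ {1, 1210} and s = 1, so 2 is a Miller–Rabin witness and 1211 is composite.
Base 3: x_0 = 3^605 mod 1211 = 838. x_0 ∉ {1, 1210} and s = 1, so 3 is a Miller–Rabin witness and 1211 is composite.
Base 85: x_0 = 85^605 mod 1211 = 148. x_0 ∉ {1, 1210} and s = 1, so 85 is a Miller–Rabin witness and 1211 is composite.
The smallest witness among the given bases is 2.

2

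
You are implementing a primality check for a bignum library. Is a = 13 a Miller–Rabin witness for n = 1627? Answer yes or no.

n − 1 = 1626 = 2^1 · 813, so s = 1 and d = 813.
x_0 = 13^813 mod 1627 = 1626.
x_0 = 1626 ≡ −1, so 13 is not a witness.

no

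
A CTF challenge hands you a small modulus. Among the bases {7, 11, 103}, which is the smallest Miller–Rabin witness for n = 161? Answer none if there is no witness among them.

7

n − 1 = 160 = 2^5 · 5, so s = 5 and d = 5.
Base 7: x_0 = 7^5 mod 161 = 63. x_0 is neither 1 nor 160, so continue squaring. x_1 = 63^2 mod 161 = 105. x_2 = 105^2 mod 161 = 77. x_3 = 77^2 mod 161 = 133. x_4 = 133^2 mod 161 = 140. Reached i = s−1 = 4 without hitting −1: 7 is a Miller–Rabin witness and 161 is composite.
Base 11: x_0 = 11^5 mod 161 = 51. x_0 is neither 1 nor 160, so continue squaring. x_1 = 51^2 mod 161 = 25. x_2 = 25^2 mod 161 = 142. x_3 = 142^2 mod 161 = 39. x_4 = 39^2 mod 161 = 72. Reached i = s−1 = 4 without hitting −1: 11 is a Miller–Rabin witness and 161 is composite.
Base 103: x_0 = 103^5 mod 161 = 143. x_0 is neither 1 nor 160, so continue squaring. x_1 = 143^2 mod 161 = 2. x_2 = 2^2 mod 161 = 4. x_3 = 4^2 mod 161 = 16. x_4 = 16^2 mod 161 = 95. Reached i = s−1 = 4 without hitting −1: 103 is a Miller–Rabin witness and 161 is composite.
The smallest witness among the given bases is 7.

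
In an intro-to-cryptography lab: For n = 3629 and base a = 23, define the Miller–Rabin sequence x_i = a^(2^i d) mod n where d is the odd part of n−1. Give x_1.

n − 1 = 3628 = 2^2 · 907, so s = 2 and d = 907.
Repeated squaring mod 3629: 23^1 ≡ 23, 23^2 ≡ 529, 23^4 ≡ 408, 23^8 ≡ 3159, 23^16 ≡ 3160, 23^32 ≡ 2221, 23^64 ≡ 1030, 23^128 ≡ 1232, 23^256 ≡ 902, 23^512 ≡ 708.
907 = 512 + 256 + 128 + 8 + 2 + 1, so 23^907 ≡ 708·902·1232·3159·529·23 ≡ 3027 (mod 3629).
x_0 = 3027.
x_1 = 3027^2 mod 3629 = 3133.

3133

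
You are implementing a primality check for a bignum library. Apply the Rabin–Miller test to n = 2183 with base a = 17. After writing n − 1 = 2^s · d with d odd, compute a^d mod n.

920

n − 1 = 2182 = 2^1 · 1091, so s = 1 and d = 1091.
Repeated squaring mod 2183: 17^1 ≡ 17, 17^2 ≡ 289, 17^4 ≡ 567, 17^8 ≡ 588, 17^16 ≡ 830, 17^32 ≡ 1255, 17^64 ≡ 1082, 17^128 ≡ 636, 17^256 ≡ 641, 17^512 ≡ 477, 17^1024 ≡ 497.
1091 = 1024 + 64 + 2 + 1, so 17^1091 ≡ 497·1082·289·17 ≡ 920 (mod 2183).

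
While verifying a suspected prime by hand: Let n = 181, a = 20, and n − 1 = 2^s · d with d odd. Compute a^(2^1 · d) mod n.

n − 1 = 180 = 2^2 · 45, so s = 2 and d = 45.
x_0 = 20^45 mod 181 = 180.
x_1 = 180^2 mod 181 = 1.

1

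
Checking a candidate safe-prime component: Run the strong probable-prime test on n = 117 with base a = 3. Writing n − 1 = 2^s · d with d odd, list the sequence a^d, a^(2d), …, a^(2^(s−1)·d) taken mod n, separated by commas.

9, 81

n − 1 = 116 = 2^2 · 29, so s = 2 and d = 29.
x_0 = 3^29 mod 117 = 9.
x_1 = 9^2 mod 117 = 81.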